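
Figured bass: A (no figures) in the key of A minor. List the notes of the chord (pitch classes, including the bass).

A, C, E

An unfigured bass implies 5/3.
A third above A in this key is C.
A fifth above A in this key is E.
Together with the bass A, this spells A minor in root position.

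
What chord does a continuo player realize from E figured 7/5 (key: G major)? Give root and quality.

The figures 7/5 indicate a seventh chord in root position.
In root position the bass is the root, so the root is E.
The chord tones are E, G, B, D, giving E minor seventh.

E minor seventh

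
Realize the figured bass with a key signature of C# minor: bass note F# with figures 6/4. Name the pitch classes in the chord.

A fourth above F# in this key is B.
A sixth above F# in this key is D#.
Together with the bass F#, this spells B major in second inversion.

F#, B, D#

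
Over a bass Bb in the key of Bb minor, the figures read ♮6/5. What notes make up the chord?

The written figures ♮6/5 are shorthand for 6/5/3: the 3 is implied.
A third above Bb in this key is Db.
A fifth above Bb in this key is F.
A sixth above Bb in this key is Gb, made natural (G) by the ♮ figure.
Together with the bass Bb, this spells G half-diminished seventh in first inversion.

Bb, Db, F, G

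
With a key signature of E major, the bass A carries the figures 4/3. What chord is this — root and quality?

D# half-diminished seventh

The figures 4/3 indicate a seventh chord in second inversion.
In second inversion the root lies a fourth above the bass: a fourth above A in E major is D#.
The chord tones are A, C#, D#, F#, giving D# half-diminished seventh.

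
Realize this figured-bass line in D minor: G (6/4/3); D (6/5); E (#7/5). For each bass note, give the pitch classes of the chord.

G, Bb, C, E | D, F, A, Bb | E, G, Bb, D#

G (6/4/3): G, Bb, C, E.
D (6/5/3): D, F, A, Bb.
E (#7/5/3): E, G, Bb, D#.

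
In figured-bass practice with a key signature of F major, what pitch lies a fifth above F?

Counting 4 letter steps above F lands on C; in F major, that letter is C.

C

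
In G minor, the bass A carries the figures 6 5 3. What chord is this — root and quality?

F dominant seventh

The figures 6 5 3 indicate a seventh chord in first inversion.
In first inversion the root lies a sixth above the bass: a sixth above A in G minor is F.
The chord tones are A, C, Eb, F, giving F dominant seventh.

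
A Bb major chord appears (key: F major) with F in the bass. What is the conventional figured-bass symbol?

6/4

F is the fifth of Bb major, so the chord is in second inversion.
A triad in second inversion is figured 6/4, conventionally abbreviated 6/4.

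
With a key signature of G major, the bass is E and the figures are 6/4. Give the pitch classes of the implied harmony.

A fourth above E in this key is A.
A sixth above E in this key is C.
Together with the bass E, this spells A minor in second inversion.

E, A, C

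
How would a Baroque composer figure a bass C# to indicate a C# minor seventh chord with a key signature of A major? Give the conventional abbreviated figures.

C# is the root of C# minor seventh, so the chord is in root position.
A seventh chord in root position is figured 7/5/3, conventionally abbreviated 7.

7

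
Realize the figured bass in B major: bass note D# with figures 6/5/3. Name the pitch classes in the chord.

D#, F#, A#, B

A third above D# in this key is F#.
A fifth above D# in this key is A#.
A sixth above D# in this key is B.
Together with the bass D#, this spells B major seventh in first inversion.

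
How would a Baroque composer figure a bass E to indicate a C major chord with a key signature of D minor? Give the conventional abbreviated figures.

6

E is the third of C major, so the chord is in first inversion.
A triad in first inversion is figured 6/3, conventionally abbreviated 6.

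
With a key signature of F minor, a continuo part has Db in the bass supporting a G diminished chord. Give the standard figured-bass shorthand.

Db is the fifth of G diminished, so the chord is in second inversion.
A triad in second inversion is figured 6/4, conventionally abbreviated 6/4.

6/4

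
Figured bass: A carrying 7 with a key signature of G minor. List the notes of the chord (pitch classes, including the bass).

A, C, Eb, G

The written figures 7 are shorthand for 7/5/3: the 5/3 are implied.
A third above A in this key is C.
A fifth above A in this key is Eb.
A seventh above A in this key is G.
Together with the bass A, this spells A half-diminished seventh in root position.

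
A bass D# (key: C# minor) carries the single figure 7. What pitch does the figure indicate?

C#

Counting 6 letter steps above D# lands on C; in C# minor, that letter is C#.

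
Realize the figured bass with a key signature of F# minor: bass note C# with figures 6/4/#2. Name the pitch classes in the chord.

C#, D#, F#, A

A second above C# in this key is D, raised to D# by the sharp.
A fourth above C# in this key is F#.
A sixth above C# in this key is A.
Together with the bass C#, this spells D# half-diminished seventh in third inversion.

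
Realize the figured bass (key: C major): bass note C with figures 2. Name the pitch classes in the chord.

The written figures 2 are shorthand for 6/4/2: the 6/4 are implied.
A second above C in this key is D.
A fourth above C in this key is F.
A sixth above C in this key is A.
Together with the bass C, this spells D minor seventh in third inversion.

C, D, F, A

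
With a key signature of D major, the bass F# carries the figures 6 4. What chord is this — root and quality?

The figures 6 4 indicate a triad in second inversion.
In second inversion the root lies a fourth above the bass: a fourth above F# in D major is B.
The chord tones are F#, B, D, giving B minor.

B minor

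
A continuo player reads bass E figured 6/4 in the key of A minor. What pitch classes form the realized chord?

A fourth above E in this key is A.
A sixth above E in this key is C.
Together with the bass E, this spells A minor in second inversion.

E, A, C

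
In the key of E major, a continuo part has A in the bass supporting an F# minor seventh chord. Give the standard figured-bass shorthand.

A is the third of F# minor seventh, so the chord is in first inversion.
A seventh chord in first inversion is figured 6/5/3, conventionally abbreviated 6/5.

6/5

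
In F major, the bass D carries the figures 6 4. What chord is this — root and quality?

G minor

The figures 6 4 indicate a triad in second inversion.
In second inversion the root lies a fourth above the bass: a fourth above D in F major is G.
The chord tones are D, G, Bb, giving G minor.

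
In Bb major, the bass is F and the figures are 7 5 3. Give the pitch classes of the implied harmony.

A third above F in this key is A.
A fifth above F in this key is C.
A seventh above F in this key is Eb.
Together with the bass F, this spells F dominant seventh in root position.

F, A, C, Eb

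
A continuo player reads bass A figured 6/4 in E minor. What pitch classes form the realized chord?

A fourth above A in this key is D.
A sixth above A in this key is F#.
Together with the bass A, this spells D major in second inversion.

A, D, F#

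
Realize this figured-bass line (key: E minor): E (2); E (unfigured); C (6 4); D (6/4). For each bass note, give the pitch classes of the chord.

E, F#, A, C | E, G, B | C, F#, A | D, G, B

E (6/4/2): E, F#, A, C.
E (5/3): E, G, B.
C (6/4): C, F#, A.
D (6/4): D, G, B.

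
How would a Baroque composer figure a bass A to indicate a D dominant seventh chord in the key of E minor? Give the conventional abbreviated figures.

A is the fifth of D dominant seventh, so the chord is in second inversion.
A seventh chord in second inversion is figured 6/4/3, conventionally abbreviated 4/3.

4/3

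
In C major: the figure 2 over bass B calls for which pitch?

C

Counting 1 letter step above B lands on C; in C major, that letter is C.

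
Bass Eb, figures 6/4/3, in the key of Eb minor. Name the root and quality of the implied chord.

Ab minor seventh

The figures 6/4/3 indicate a seventh chord in second inversion.
In second inversion the root lies a fourth above the bass: a fourth above Eb in Eb minor is Ab.
The chord tones are Eb, Gb, Ab, Cb, giving Ab minor seventh.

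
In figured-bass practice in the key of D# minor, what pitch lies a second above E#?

F#

Counting 1 letter step above E# lands on F; in D# minor, that letter is F#.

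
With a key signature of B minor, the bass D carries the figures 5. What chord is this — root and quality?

D major

The figures 5 indicate a triad in root position.
In root position the bass is the root, so the root is D.
The chord tones are D, F#, A, giving D major.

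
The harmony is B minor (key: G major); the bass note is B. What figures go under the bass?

no figures

B is the root of B minor, so the chord is in root position.
A triad in root position is figured 5/3, conventionally abbreviated (no figures — root-position triad).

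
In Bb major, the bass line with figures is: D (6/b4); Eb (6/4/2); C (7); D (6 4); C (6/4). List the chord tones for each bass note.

D (6/b4): D, Gb, Bb.
Eb (6/4/2): Eb, F, A, C.
C (7/5/3): C, Eb, G, Bb.
D (6/4): D, G, Bb.
C (6/4): C, F, A.

D, Gb, Bb | Eb, F, A, C | C, Eb, G, Bb | D, G, Bb | C, F, A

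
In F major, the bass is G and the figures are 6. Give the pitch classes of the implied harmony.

G, Bb, E

The written figures 6 are shorthand for 6/3: the 3 is implied.
A third above G in this key is Bb.
A sixth above G in this key is E.
Together with the bass G, this spells E diminished in first inversion.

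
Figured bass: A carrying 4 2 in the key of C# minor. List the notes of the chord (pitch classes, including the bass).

The written figures 4 2 are shorthand for 6/4/2: the 6 is implied.
A second above A in this key is B.
A fourth above A in this key is D#.
A sixth above A in this key is F#.
Together with the bass A, this spells B dominant seventh in third inversion.

A, B, D#, F#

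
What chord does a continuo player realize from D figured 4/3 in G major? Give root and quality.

G major seventh

The figures 4/3 indicate a seventh chord in second inversion.
In second inversion the root lies a fourth above the bass: a fourth above D in G major is G.
The chord tones are D, F#, G, B, giving G major seventh.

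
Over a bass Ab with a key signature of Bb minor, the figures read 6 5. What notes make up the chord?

The written figures 6 5 are shorthand for 6/5/3: the 3 is implied.
A third above Ab in this key is C.
A fifth above Ab in this key is Eb.
A sixth above Ab in this key is F.
Together with the bass Ab, this spells F minor seventh in first inversion.

Ab, C, Eb, F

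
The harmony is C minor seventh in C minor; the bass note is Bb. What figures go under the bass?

Bb is the seventh of C minor seventh, so the chord is in third inversion.
A seventh chord in third inversion is figured 6/4/2, conventionally abbreviated 4/2.

4/2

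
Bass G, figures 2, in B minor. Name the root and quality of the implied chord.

The figures 2 indicate a seventh chord in third inversion.
In third inversion the root lies a second above the bass: a second above G in B minor is A.
The chord tones are G, A, C#, E, giving A dominant seventh.

A dominant seventh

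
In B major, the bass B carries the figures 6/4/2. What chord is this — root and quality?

C# minor seventh

The figures 6/4/2 indicate a seventh chord in third inversion.
In third inversion the root lies a second above the bass: a second above B in B major is C#.
The chord tones are B, C#, E, G#, giving C# minor seventh.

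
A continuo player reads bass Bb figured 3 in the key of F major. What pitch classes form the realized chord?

Bb, D, F

The written figures 3 are shorthand for 5/3: the 5 is implied.
A third above Bb in this key is D.
A fifth above Bb in this key is F.
Together with the bass Bb, this spells Bb major in root position.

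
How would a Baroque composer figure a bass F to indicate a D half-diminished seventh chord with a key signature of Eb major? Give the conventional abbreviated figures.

6/5

F is the third of D half-diminished seventh, so the chord is in first inversion.
A seventh chord in first inversion is figured 6/5/3, conventionally abbreviated 6/5.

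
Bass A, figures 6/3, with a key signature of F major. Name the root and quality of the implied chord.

F major

The figures 6/3 indicate a triad in first inversion.
In first inversion the root lies a sixth above the bass: a sixth above A in F major is F.
The chord tones are A, C, F, giving F major.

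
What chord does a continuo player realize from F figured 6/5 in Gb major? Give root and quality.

The figures 6/5 indicate a seventh chord in first inversion.
In first inversion the root lies a sixth above the bass: a sixth above F in Gb major is Db.
The chord tones are F, Ab, Cb, Db, giving Db dominant seventh.

Db dominant seventh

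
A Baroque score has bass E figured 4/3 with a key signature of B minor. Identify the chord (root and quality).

The figures 4/3 indicate a seventh chord in second inversion.
In second inversion the root lies a fourth above the bass: a fourth above E in B minor is A.
The chord tones are E, G, A, C#, giving A dominant seventh.

A dominant seventh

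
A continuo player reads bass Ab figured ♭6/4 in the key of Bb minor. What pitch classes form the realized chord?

Ab, Db, Fb

A fourth above Ab in this key is Db.
A sixth above Ab in this key is F, lowered to Fb by the flat.
Together with the bass Ab, this spells Db minor in second inversion.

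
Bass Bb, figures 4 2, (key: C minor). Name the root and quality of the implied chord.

C minor seventh

The figures 4 2 indicate a seventh chord in third inversion.
In third inversion the root lies a second above the bass: a second above Bb in C minor is C.
The chord tones are Bb, C, Eb, G, giving C minor seventh.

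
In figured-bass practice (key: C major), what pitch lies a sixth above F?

D

Counting 5 letter steps above F lands on D; in C major, that letter is D.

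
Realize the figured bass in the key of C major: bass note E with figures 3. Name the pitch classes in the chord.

The written figures 3 are shorthand for 5/3: the 5 is implied.
A third above E in this key is G.
A fifth above E in this key is B.
Together with the bass E, this spells E minor in root position.

E, G, B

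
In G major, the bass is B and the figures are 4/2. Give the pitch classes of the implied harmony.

B, C, E, G

The written figures 4/2 are shorthand for 6/4/2: the 6 is implied.
A second above B in this key is C.
A fourth above B in this key is E.
A sixth above B in this key is G.
Together with the bass B, this spells C major seventh in third inversion.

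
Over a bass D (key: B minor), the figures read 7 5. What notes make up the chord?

D, F#, A, C#

The written figures 7 5 are shorthand for 7/5/3: the 3 is implied.
A third above D in this key is F#.
A fifth above D in this key is A.
A seventh above D in this key is C#.
Together with the bass D, this spells D major seventh in root position.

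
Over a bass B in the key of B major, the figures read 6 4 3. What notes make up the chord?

A third above B in this key is D#.
A fourth above B in this key is E.
A sixth above B in this key is G#.
Together with the bass B, this spells E major seventh in second inversion.

B, D#, E, G#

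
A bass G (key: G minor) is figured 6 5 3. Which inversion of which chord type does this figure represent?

seventh chord, first inversion

Intervals of 6/5/3 above the bass form a seventh chord; the bass is the third, so this is first inversion.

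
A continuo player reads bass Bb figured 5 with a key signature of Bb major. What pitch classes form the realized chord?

The written figures 5 are shorthand for 5/3: the 3 is implied.
A third above Bb in this key is D.
A fifth above Bb in this key is F.
Together with the bass Bb, this spells Bb major in root position.

Bb, D, F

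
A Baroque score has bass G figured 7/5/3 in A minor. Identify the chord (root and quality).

G dominant seventh

The figures 7/5/3 indicate a seventh chord in root position.
In root position the bass is the root, so the root is G.
The chord tones are G, B, D, F, giving G dominant seventh.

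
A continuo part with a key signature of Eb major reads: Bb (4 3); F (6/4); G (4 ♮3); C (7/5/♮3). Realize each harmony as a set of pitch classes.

Bb, D, Eb, G | F, Bb, D | G, B, C, Eb | C, E, G, Bb

Bb (6/4/3): Bb, D, Eb, G.
F (6/4): F, Bb, D.
G (6/4/♮3): G, B, C, Eb.
C (7/5/♮3): C, E, G, Bb.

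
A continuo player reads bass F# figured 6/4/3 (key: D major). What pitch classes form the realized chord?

F#, A, B, D

A third above F# in this key is A.
A fourth above F# in this key is B.
A sixth above F# in this key is D.
Together with the bass F#, this spells B minor seventh in second inversion.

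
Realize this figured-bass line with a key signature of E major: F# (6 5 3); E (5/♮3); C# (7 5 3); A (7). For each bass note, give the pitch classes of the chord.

F# (6/5/3): F#, A, C#, D#.
E (5/♮3): E, G, B.
C# (7/5/3): C#, E, G#, B.
A (7/5/3): A, C#, E, G#.

F#, A, C#, D# | E, G, B | C#, E, G#, B | A, C#, E, G#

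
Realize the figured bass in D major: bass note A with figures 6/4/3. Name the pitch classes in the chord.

A, C#, D, F#

A third above A in this key is C#.
A fourth above A in this key is D.
A sixth above A in this key is F#.
Together with the bass A, this spells D major seventh in second inversion.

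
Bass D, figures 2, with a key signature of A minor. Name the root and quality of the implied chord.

E minor seventh

The figures 2 indicate a seventh chord in third inversion.
In third inversion the root lies a second above the bass: a second above D in A minor is E.
The chord tones are D, E, G, B, giving E minor seventh.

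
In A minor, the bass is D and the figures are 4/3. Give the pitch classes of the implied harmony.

D, F, G, B

The written figures 4/3 are shorthand for 6/4/3: the 6 is implied.
A third above D in this key is F.
A fourth above D in this key is G.
A sixth above D in this key is B.
Together with the bass D, this spells G dominant seventh in second inversion.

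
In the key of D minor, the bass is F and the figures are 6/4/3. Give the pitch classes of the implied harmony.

A third above F in this key is A.
A fourth above F in this key is Bb.
A sixth above F in this key is D.
Together with the bass F, this spells Bb major seventh in second inversion.

F, A, Bb, D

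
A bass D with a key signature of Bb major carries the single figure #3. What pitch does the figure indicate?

F#

Counting 2 letter steps above D lands on F; in Bb major, that letter is F.
The #3 figure raises it a semitone, giving F#.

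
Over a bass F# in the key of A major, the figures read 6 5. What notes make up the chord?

F#, A, C#, D

The written figures 6 5 are shorthand for 6/5/3: the 3 is implied.
A third above F# in this key is A.
A fifth above F# in this key is C#.
A sixth above F# in this key is D.
Together with the bass F#, this spells D major seventh in first inversion.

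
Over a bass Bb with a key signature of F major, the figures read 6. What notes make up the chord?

Bb, D, G

The written figures 6 are shorthand for 6/3: the 3 is implied.
A third above Bb in this key is D.
A sixth above Bb in this key is G.
Together with the bass Bb, this spells G minor in first inversion.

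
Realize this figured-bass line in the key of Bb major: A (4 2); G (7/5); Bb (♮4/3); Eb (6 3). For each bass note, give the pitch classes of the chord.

A (6/4/2): A, Bb, D, F.
G (7/5/3): G, Bb, D, F.
Bb (6/♮4/3): Bb, D, E, G.
Eb (6/3): Eb, G, C.

A, Bb, D, F | G, Bb, D, F | Bb, D, E, G | Eb, G, C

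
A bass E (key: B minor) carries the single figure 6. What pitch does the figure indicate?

Counting 5 letter steps above E lands on C; in B minor, that letter is C#.

C#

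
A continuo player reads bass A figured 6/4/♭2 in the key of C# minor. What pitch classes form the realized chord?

A, Bb, D#, F#

A second above A in this key is B, lowered to Bb by the flat.
A fourth above A in this key is D#.
A sixth above A in this key is F#.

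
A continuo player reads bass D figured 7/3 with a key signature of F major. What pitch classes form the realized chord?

D, F, A, C

The written figures 7/3 are shorthand for 7/5/3: the 5 is implied.
A third above D in this key is F.
A fifth above D in this key is A.
A seventh above D in this key is C.
Together with the bass D, this spells D minor seventh in root position.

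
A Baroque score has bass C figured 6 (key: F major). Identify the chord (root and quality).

The figures 6 indicate a triad in first inversion.
In first inversion the root lies a sixth above the bass: a sixth above C in F major is A.
The chord tones are C, E, A, giving A minor.

A minor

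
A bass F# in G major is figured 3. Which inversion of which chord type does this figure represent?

triad, root position

3 is shorthand for 5/3.
Intervals of 5/3 above the bass form a triad; the bass is the root, so this is root position.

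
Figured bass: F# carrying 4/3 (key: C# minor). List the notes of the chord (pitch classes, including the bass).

F#, A, B, D#

The written figures 4/3 are shorthand for 6/4/3: the 6 is implied.
A third above F# in this key is A.
A fourth above F# in this key is B.
A sixth above F# in this key is D#.
Together with the bass F#, this spells B dominant seventh in second inversion.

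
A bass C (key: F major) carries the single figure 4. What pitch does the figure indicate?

F

Counting 3 letter steps above C lands on F; in F major, that letter is F.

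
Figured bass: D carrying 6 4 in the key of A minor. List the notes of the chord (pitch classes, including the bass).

A fourth above D in this key is G.
A sixth above D in this key is B.
Together with the bass D, this spells G major in second inversion.

D, G, B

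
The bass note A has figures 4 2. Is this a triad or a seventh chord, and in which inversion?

4 2 is shorthand for 6/4/2.
Intervals of 6/4/2 above the bass form a seventh chord; the bass is the seventh, so this is third inversion.

seventh chord, third inversion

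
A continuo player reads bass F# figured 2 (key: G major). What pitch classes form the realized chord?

F#, G, B, D

The written figures 2 are shorthand for 6/4/2: the 6/4 are implied.
A second above F# in this key is G.
A fourth above F# in this key is B.
A sixth above F# in this key is D.
Together with the bass F#, this spells G major seventh in third inversion.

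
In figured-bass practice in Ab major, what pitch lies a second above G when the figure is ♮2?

A

Counting 1 letter step above G lands on A; in Ab major, that letter is Ab.
The ♮2 figure makes it natural, giving A.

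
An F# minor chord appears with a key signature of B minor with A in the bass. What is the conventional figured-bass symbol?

A is the third of F# minor, so the chord is in first inversion.
A triad in first inversion is figured 6/3, conventionally abbreviated 6.

6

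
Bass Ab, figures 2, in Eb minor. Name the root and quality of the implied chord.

Bb minor seventh

The figures 2 indicate a seventh chord in third inversion.
In third inversion the root lies a second above the bass: a second above Ab in Eb minor is Bb.
The chord tones are Ab, Bb, Db, F, giving Bb minor seventh.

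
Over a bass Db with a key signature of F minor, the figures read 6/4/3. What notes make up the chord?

Db, F, G, Bb

A third above Db in this key is F.
A fourth above Db in this key is G.
A sixth above Db in this key is Bb.
Together with the bass Db, this spells G half-diminished seventh in second inversion.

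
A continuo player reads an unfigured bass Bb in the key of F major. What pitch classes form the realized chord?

An unfigured bass implies 5/3.
A third above Bb in this key is D.
A fifth above Bb in this key is F.
Together with the bass Bb, this spells Bb major in root position.

Bb, D, F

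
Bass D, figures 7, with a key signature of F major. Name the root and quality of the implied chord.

The figures 7 indicate a seventh chord in root position.
In root position the bass is the root, so the root is D.
The chord tones are D, F, A, C, giving D minor seventh.

D minor seventh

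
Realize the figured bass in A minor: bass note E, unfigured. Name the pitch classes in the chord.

An unfigured bass implies 5/3.
A third above E in this key is G.
A fifth above E in this key is B.
Together with the bass E, this spells E minor in root position.

E, G, B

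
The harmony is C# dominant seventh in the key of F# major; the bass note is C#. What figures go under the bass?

C# is the root of C# dominant seventh, so the chord is in root position.
A seventh chord in root position is figured 7/5/3, conventionally abbreviated 7.

7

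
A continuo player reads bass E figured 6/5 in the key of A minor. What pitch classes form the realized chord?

The written figures 6/5 are shorthand for 6/5/3: the 3 is implied.
A third above E in this key is G.
A fifth above E in this key is B.
A sixth above E in this key is C.
Together with the bass E, this spells C major seventh in first inversion.

E, G, B, C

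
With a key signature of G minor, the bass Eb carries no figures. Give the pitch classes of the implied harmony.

Eb, G, Bb

An unfigured bass implies 5/3.
A third above Eb in this key is G.
A fifth above Eb in this key is Bb.
Together with the bass Eb, this spells Eb major in root position.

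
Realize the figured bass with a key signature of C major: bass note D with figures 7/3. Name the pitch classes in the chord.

D, F, A, C

The written figures 7/3 are shorthand for 7/5/3: the 5 is implied.
A third above D in this key is F.
A fifth above D in this key is A.
A seventh above D in this key is C.
Together with the bass D, this spells D minor seventh in root position.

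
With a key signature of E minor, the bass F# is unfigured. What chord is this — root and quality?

F# diminished

An unfigured bass indicates a triad in root position.
In root position the bass is the root, so the root is F#.
The chord tones are F#, A, C, giving F# diminished.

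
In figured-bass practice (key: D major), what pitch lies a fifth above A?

E

Counting 4 letter steps above A lands on E; in D major, that letter is E.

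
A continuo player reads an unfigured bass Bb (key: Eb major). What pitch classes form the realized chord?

An unfigured bass implies 5/3.
A third above Bb in this key is D.
A fifth above Bb in this key is F.
Together with the bass Bb, this spells Bb major in root position.

Bb, D, F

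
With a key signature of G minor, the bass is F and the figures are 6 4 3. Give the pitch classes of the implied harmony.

A third above F in this key is A.
A fourth above F in this key is Bb.
A sixth above F in this key is D.
Together with the bass F, this spells Bb major seventh in second inversion.

F, A, Bb, D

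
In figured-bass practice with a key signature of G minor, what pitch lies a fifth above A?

Counting 4 letter steps above A lands on E; in G minor, that letter is Eb.

Eb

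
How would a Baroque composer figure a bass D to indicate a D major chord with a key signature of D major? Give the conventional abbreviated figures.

no figures

D is the root of D major, so the chord is in root position.
A triad in root position is figured 5/3, conventionally abbreviated (no figures — root-position triad).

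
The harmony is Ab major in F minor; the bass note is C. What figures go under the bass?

C is the third of Ab major, so the chord is in first inversion.
A triad in first inversion is figured 6/3, conventionally abbreviated 6.

6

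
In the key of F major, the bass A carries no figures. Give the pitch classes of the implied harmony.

An unfigured bass implies 5/3.
A third above A in this key is C.
A fifth above A in this key is E.
Together with the bass A, this spells A minor in root position.

A, C, E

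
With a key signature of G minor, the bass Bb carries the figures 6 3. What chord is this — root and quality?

The figures 6 3 indicate a triad in first inversion.
In first inversion the root lies a sixth above the bass: a sixth above Bb in G minor is G.
The chord tones are Bb, D, G, giving G minor.

G minor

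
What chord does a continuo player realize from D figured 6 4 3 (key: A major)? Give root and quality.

The figures 6 4 3 indicate a seventh chord in second inversion.
In second inversion the root lies a fourth above the bass: a fourth above D in A major is G#.
The chord tones are D, F#, G#, B, giving G# half-diminished seventh.

G# half-diminished seventh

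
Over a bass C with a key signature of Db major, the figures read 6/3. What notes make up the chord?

C, Eb, Ab

A third above C in this key is Eb.
A sixth above C in this key is Ab.
Together with the bass C, this spells Ab major in first inversion.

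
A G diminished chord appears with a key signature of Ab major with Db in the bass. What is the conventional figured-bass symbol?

6/4

Db is the fifth of G diminished, so the chord is in second inversion.
A triad in second inversion is figured 6/4, conventionally abbreviated 6/4.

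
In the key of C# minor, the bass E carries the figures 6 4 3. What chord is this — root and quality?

The figures 6 4 3 indicate a seventh chord in second inversion.
In second inversion the root lies a fourth above the bass: a fourth above E in C# minor is A.
The chord tones are E, G#, A, C#, giving A major seventh.

A major seventh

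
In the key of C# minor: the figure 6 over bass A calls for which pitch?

F#

Counting 5 letter steps above A lands on F; in C# minor, that letter is F#.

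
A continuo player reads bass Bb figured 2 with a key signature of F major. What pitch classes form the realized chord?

The written figures 2 are shorthand for 6/4/2: the 6/4 are implied.
A second above Bb in this key is C.
A fourth above Bb in this key is E.
A sixth above Bb in this key is G.
Together with the bass Bb, this spells C dominant seventh in third inversion.

Bb, C, E, G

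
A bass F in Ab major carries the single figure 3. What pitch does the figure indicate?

Counting 2 letter steps above F lands on A; in Ab major, that letter is Ab.

Ab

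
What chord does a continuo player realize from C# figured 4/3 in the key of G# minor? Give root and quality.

F# dominant seventh

The figures 4/3 indicate a seventh chord in second inversion.
In second inversion the root lies a fourth above the bass: a fourth above C# in G# minor is F#.
The chord tones are C#, E, F#, A#, giving F# dominant seventh.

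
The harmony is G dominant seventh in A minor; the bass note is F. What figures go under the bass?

F is the seventh of G dominant seventh, so the chord is in third inversion.
A seventh chord in third inversion is figured 6/4/2, conventionally abbreviated 4/2.

4/2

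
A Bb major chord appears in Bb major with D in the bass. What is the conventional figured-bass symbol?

D is the third of Bb major, so the chord is in first inversion.
A triad in first inversion is figured 6/3, conventionally abbreviated 6.

6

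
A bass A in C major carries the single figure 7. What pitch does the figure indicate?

G

Counting 6 letter steps above A lands on G; in C major, that letter is G.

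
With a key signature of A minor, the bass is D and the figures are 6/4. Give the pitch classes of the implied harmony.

D, G, B

A fourth above D in this key is G.
A sixth above D in this key is B.
Together with the bass D, this spells G major in second inversion.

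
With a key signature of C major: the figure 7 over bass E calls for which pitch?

Counting 6 letter steps above E lands on D; in C major, that letter is D.

D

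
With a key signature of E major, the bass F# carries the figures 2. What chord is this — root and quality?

The figures 2 indicate a seventh chord in third inversion.
In third inversion the root lies a second above the bass: a second above F# in E major is G#.
The chord tones are F#, G#, B, D#, giving G# minor seventh.

G# minor seventh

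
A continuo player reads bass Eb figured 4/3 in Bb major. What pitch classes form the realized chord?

The written figures 4/3 are shorthand for 6/4/3: the 6 is implied.
A third above Eb in this key is G.
A fourth above Eb in this key is A.
A sixth above Eb in this key is C.
Together with the bass Eb, this spells A half-diminished seventh in second inversion.

Eb, G, A, C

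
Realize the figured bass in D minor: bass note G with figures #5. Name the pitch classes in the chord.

G, Bb, D#

The written figures #5 are shorthand for 5/3: the 3 is implied.
A third above G in this key is Bb.
A fifth above G in this key is D, raised to D# by the sharp.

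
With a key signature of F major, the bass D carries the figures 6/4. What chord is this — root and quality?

G minor

The figures 6/4 indicate a triad in second inversion.
In second inversion the root lies a fourth above the bass: a fourth above D in F major is G.
The chord tones are D, G, Bb, giving G minor.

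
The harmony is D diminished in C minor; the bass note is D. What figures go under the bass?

D is the root of D diminished, so the chord is in root position.
A triad in root position is figured 5/3, conventionally abbreviated (no figures — root-position triad).

no figures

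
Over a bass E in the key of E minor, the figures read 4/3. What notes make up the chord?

The written figures 4/3 are shorthand for 6/4/3: the 6 is implied.
A third above E in this key is G.
A fourth above E in this key is A.
A sixth above E in this key is C.
Together with the bass E, this spells A minor seventh in second inversion.

E, G, A, C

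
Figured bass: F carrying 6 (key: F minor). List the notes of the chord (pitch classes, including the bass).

F, Ab, Db

The written figures 6 are shorthand for 6/3: the 3 is implied.
A third above F in this key is Ab.
A sixth above F in this key is Db.
Together with the bass F, this spells Db major in first inversion.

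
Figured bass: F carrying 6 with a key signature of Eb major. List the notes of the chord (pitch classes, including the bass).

The written figures 6 are shorthand for 6/3: the 3 is implied.
A third above F in this key is Ab.
A sixth above F in this key is D.
Together with the bass F, this spells D diminished in first inversion.

F, Ab, D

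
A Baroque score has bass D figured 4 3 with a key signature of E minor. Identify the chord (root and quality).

G major seventh

The figures 4 3 indicate a seventh chord in second inversion.
In second inversion the root lies a fourth above the bass: a fourth above D in E minor is G.
The chord tones are D, F#, G, B, giving G major seventh.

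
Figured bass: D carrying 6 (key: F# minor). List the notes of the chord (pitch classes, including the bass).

D, F#, B

The written figures 6 are shorthand for 6/3: the 3 is implied.
A third above D in this key is F#.
A sixth above D in this key is B.
Together with the bass D, this spells B minor in first inversion.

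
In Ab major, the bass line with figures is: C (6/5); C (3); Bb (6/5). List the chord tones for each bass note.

C (6/5/3): C, Eb, G, Ab.
C (5/3): C, Eb, G.
Bb (6/5/3): Bb, Db, F, G.

C, Eb, G, Ab | C, Eb, G | Bb, Db, F, G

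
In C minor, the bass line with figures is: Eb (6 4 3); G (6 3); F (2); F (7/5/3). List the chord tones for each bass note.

Eb, G, Ab, C | G, Bb, Eb | F, G, Bb, D | F, Ab, C, Eb

Eb (6/4/3): Eb, G, Ab, C.
G (6/3): G, Bb, Eb.
F (6/4/2): F, G, Bb, D.
F (7/5/3): F, Ab, C, Eb.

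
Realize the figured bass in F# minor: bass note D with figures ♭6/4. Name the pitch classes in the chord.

A fourth above D in this key is G#.
A sixth above D in this key is B, lowered to Bb by the flat.

D, G#, Bb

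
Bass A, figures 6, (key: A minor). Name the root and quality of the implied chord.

The figures 6 indicate a triad in first inversion.
In first inversion the root lies a sixth above the bass: a sixth above A in A minor is F.
The chord tones are A, C, F, giving F major.

F major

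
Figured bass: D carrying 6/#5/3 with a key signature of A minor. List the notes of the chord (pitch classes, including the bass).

D, F, A#, B

A third above D in this key is F.
A fifth above D in this key is A, raised to A# by the sharp.
A sixth above D in this key is B.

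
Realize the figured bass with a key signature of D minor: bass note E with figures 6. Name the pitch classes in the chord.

The written figures 6 are shorthand for 6/3: the 3 is implied.
A third above E in this key is G.
A sixth above E in this key is C.
Together with the bass E, this spells C major in first inversion.

E, G, C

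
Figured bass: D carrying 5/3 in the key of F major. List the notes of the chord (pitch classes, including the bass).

D, F, A

A third above D in this key is F.
A fifth above D in this key is A.
Together with the bass D, this spells D minor in root position.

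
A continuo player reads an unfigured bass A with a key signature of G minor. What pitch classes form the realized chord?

A, C, Eb

An unfigured bass implies 5/3.
A third above A in this key is C.
A fifth above A in this key is Eb.
Together with the bass A, this spells A diminished in root position.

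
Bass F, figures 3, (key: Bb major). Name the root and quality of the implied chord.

F major

The figures 3 indicate a triad in root position.
In root position the bass is the root, so the root is F.
The chord tones are F, A, C, giving F major.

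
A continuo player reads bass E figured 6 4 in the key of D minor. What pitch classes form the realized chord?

E, A, C

A fourth above E in this key is A.
A sixth above E in this key is C.
Together with the bass E, this spells A minor in second inversion.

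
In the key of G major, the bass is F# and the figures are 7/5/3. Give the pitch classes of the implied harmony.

A third above F# in this key is A.
A fifth above F# in this key is C.
A seventh above F# in this key is E.
Together with the bass F#, this spells F# half-diminished seventh in root position.

F#, A, C, E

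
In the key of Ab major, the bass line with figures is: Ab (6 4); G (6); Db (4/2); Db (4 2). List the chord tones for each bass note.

Ab, Db, F | G, Bb, Eb | Db, Eb, G, Bb | Db, Eb, G, Bb

Ab (6/4): Ab, Db, F.
G (6/3): G, Bb, Eb.
Db (6/4/2): Db, Eb, G, Bb.
Db (6/4/2): Db, Eb, G, Bb.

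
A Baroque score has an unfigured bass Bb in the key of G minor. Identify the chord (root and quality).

An unfigured bass indicates a triad in root position.
In root position the bass is the root, so the root is Bb.
The chord tones are Bb, D, F, giving Bb major.

Bb major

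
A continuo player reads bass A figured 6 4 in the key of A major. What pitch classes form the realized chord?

A fourth above A in this key is D.
A sixth above A in this key is F#.
Together with the bass A, this spells D major in second inversion.

A, D, F#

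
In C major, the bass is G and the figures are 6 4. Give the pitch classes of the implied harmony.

G, C, E

A fourth above G in this key is C.
A sixth above G in this key is E.
Together with the bass G, this spells C major in second inversion.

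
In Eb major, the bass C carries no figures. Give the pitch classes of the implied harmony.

C, Eb, G

An unfigured bass implies 5/3.
A third above C in this key is Eb.
A fifth above C in this key is G.
Together with the bass C, this spells C minor in root position.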